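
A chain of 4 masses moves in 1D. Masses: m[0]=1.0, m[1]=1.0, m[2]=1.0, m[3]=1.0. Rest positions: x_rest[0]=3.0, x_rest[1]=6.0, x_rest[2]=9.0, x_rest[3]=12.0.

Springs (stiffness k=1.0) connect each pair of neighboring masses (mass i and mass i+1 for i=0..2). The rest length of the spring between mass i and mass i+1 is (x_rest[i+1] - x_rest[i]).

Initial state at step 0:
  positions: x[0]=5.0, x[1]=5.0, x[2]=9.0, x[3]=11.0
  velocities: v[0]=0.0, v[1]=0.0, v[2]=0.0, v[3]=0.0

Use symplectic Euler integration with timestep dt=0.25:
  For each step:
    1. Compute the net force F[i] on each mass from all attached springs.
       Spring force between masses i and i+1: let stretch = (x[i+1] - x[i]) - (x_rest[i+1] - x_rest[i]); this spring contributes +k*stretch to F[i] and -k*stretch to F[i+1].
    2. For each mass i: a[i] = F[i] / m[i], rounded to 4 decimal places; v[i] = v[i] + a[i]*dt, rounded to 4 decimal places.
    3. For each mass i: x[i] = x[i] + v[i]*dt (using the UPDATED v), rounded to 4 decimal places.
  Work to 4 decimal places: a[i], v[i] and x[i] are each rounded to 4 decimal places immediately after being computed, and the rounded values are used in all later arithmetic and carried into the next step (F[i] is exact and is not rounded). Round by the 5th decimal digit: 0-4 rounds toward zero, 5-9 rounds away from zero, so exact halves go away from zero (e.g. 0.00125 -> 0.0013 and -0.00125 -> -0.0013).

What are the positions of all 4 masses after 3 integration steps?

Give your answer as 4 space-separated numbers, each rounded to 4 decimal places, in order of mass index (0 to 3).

Step 0: x=[5.0000 5.0000 9.0000 11.0000] v=[0.0000 0.0000 0.0000 0.0000]
Step 1: x=[4.8125 5.2500 8.8750 11.0625] v=[-0.7500 1.0000 -0.5000 0.2500]
Step 2: x=[4.4649 5.6992 8.6602 11.1758] v=[-1.3906 1.7969 -0.8594 0.4531]
Step 3: x=[4.0069 6.2564 8.4175 11.3194] v=[-1.8320 2.2286 -0.9708 0.5742]

Answer: 4.0069 6.2564 8.4175 11.3194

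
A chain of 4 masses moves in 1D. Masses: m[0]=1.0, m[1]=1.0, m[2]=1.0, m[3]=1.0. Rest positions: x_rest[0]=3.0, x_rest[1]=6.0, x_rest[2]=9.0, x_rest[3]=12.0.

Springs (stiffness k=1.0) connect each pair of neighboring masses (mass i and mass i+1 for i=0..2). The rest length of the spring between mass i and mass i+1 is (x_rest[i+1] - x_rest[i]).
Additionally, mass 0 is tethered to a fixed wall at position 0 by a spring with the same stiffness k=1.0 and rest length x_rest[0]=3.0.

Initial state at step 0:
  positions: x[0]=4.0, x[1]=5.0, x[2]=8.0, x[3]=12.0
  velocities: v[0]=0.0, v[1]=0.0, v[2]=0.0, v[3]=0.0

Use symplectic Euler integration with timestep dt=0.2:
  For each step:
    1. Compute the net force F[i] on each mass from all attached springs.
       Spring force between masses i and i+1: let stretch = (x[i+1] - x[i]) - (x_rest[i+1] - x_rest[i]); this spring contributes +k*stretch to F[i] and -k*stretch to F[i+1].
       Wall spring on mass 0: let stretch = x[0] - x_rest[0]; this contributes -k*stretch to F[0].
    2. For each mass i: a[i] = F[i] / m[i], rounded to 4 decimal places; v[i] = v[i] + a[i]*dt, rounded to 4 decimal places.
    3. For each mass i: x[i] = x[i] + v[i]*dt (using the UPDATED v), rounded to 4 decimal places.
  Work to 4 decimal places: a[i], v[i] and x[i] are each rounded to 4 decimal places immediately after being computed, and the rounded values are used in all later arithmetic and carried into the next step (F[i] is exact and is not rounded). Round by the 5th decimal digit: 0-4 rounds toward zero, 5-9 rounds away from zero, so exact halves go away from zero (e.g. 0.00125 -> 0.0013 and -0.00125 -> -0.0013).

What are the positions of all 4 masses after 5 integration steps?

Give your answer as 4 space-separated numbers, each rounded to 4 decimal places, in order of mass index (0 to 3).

Answer: 2.6100 5.8966 8.5409 11.5066

Derivation:
Step 0: x=[4.0000 5.0000 8.0000 12.0000] v=[0.0000 0.0000 0.0000 0.0000]
Step 1: x=[3.8800 5.0800 8.0400 11.9600] v=[-0.6000 0.4000 0.2000 -0.2000]
Step 2: x=[3.6528 5.2304 8.1184 11.8832] v=[-1.1360 0.7520 0.3920 -0.3840]
Step 3: x=[3.3426 5.4332 8.2319 11.7758] v=[-1.5510 1.0141 0.5674 -0.5370]
Step 4: x=[2.9823 5.6643 8.3752 11.6466] v=[-1.8014 1.1557 0.7164 -0.6458]
Step 5: x=[2.6100 5.8966 8.5409 11.5066] v=[-1.8615 1.1615 0.8285 -0.7001]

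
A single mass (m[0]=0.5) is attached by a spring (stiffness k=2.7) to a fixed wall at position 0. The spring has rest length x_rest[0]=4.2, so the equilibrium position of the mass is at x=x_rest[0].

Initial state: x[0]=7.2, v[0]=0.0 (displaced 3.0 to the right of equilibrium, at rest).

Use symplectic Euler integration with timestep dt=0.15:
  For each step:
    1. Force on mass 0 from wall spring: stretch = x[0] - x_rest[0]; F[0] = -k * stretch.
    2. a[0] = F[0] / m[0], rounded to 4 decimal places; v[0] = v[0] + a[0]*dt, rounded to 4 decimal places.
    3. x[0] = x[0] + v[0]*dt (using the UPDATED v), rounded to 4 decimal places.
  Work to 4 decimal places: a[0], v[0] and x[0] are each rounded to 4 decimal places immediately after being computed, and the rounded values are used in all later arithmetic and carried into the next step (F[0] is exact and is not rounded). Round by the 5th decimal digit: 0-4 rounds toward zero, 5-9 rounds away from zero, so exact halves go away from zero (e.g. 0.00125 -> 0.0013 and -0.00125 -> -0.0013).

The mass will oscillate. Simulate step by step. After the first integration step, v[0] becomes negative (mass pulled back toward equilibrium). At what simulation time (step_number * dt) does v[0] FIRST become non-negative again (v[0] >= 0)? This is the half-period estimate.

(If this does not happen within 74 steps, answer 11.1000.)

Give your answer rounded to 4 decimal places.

Step 0: x=[7.2000] v=[0.0000]
Step 1: x=[6.8355] v=[-2.4300]
Step 2: x=[6.1508] v=[-4.5648]
Step 3: x=[5.2291] v=[-6.1449]
Step 4: x=[4.1823] v=[-6.9785]
Step 5: x=[3.1377] v=[-6.9642]
Step 6: x=[2.2221] v=[-6.1037]
Step 7: x=[1.5469] v=[-4.5016]
Step 8: x=[1.1940] v=[-2.3526]
Step 9: x=[1.2063] v=[0.0823]
First v>=0 after going negative at step 9, time=1.3500

Answer: 1.3500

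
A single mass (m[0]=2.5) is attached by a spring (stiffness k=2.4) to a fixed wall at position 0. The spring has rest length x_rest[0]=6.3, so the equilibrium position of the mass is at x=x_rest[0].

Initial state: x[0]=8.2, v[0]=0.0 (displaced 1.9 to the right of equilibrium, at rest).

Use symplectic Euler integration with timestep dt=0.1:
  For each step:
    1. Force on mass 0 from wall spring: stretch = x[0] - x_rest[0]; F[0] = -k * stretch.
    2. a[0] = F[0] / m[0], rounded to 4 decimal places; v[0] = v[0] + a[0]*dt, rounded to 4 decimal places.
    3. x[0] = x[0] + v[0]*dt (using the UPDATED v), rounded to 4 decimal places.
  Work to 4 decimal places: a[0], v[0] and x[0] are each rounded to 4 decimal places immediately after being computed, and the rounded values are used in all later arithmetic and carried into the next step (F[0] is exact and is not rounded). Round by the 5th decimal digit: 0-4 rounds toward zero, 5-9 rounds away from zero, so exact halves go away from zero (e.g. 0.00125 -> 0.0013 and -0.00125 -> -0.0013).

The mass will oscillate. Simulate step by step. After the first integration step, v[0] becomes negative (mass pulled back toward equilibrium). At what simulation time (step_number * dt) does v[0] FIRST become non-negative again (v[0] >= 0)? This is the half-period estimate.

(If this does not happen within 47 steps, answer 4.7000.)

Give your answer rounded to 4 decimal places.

Step 0: x=[8.2000] v=[0.0000]
Step 1: x=[8.1818] v=[-0.1824]
Step 2: x=[8.1455] v=[-0.3631]
Step 3: x=[8.0915] v=[-0.5403]
Step 4: x=[8.0203] v=[-0.7123]
Step 5: x=[7.9326] v=[-0.8775]
Step 6: x=[7.8292] v=[-1.0342]
Step 7: x=[7.7111] v=[-1.1810]
Step 8: x=[7.5795] v=[-1.3165]
Step 9: x=[7.4356] v=[-1.4393]
Step 10: x=[7.2808] v=[-1.5483]
Step 11: x=[7.1166] v=[-1.6425]
Step 12: x=[6.9445] v=[-1.7209]
Step 13: x=[6.7662] v=[-1.7828]
Step 14: x=[6.5834] v=[-1.8276]
Step 15: x=[6.3979] v=[-1.8548]
Step 16: x=[6.2115] v=[-1.8642]
Step 17: x=[6.0259] v=[-1.8557]
Step 18: x=[5.8430] v=[-1.8294]
Step 19: x=[5.6645] v=[-1.7855]
Step 20: x=[5.4921] v=[-1.7245]
Step 21: x=[5.3274] v=[-1.6469]
Step 22: x=[5.1721] v=[-1.5535]
Step 23: x=[5.0276] v=[-1.4452]
Step 24: x=[4.8953] v=[-1.3231]
Step 25: x=[4.7765] v=[-1.1883]
Step 26: x=[4.6723] v=[-1.0420]
Step 27: x=[4.5837] v=[-0.8857]
Step 28: x=[4.5116] v=[-0.7209]
Step 29: x=[4.4567] v=[-0.5492]
Step 30: x=[4.4195] v=[-0.3722]
Step 31: x=[4.4003] v=[-0.1917]
Step 32: x=[4.3994] v=[-0.0093]
Step 33: x=[4.4167] v=[0.1732]
First v>=0 after going negative at step 33, time=3.3000

Answer: 3.3000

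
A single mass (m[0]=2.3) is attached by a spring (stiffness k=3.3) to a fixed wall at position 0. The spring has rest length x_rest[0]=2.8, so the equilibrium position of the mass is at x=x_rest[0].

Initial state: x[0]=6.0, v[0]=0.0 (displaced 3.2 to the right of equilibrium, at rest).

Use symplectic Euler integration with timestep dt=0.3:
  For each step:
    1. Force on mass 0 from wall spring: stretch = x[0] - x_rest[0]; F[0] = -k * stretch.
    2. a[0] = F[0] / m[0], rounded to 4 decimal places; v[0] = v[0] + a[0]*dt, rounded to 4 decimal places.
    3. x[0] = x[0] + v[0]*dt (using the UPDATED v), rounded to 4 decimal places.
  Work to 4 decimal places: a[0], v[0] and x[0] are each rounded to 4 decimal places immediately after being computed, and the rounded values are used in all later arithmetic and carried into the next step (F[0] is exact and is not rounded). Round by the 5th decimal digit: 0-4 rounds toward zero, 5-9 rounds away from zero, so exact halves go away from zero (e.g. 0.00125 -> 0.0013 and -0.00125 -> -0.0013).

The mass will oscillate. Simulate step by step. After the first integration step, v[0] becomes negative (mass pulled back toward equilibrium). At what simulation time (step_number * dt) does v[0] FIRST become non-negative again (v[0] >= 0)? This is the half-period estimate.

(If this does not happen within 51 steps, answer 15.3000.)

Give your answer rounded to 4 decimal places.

Step 0: x=[6.0000] v=[0.0000]
Step 1: x=[5.5868] v=[-1.3774]
Step 2: x=[4.8137] v=[-2.5770]
Step 3: x=[3.7806] v=[-3.4438]
Step 4: x=[2.6208] v=[-3.8659]
Step 5: x=[1.4842] v=[-3.7888]
Step 6: x=[0.5175] v=[-3.2224]
Step 7: x=[-0.1545] v=[-2.2399]
Step 8: x=[-0.4450] v=[-0.9682]
Step 9: x=[-0.3164] v=[0.4286]
First v>=0 after going negative at step 9, time=2.7000

Answer: 2.7000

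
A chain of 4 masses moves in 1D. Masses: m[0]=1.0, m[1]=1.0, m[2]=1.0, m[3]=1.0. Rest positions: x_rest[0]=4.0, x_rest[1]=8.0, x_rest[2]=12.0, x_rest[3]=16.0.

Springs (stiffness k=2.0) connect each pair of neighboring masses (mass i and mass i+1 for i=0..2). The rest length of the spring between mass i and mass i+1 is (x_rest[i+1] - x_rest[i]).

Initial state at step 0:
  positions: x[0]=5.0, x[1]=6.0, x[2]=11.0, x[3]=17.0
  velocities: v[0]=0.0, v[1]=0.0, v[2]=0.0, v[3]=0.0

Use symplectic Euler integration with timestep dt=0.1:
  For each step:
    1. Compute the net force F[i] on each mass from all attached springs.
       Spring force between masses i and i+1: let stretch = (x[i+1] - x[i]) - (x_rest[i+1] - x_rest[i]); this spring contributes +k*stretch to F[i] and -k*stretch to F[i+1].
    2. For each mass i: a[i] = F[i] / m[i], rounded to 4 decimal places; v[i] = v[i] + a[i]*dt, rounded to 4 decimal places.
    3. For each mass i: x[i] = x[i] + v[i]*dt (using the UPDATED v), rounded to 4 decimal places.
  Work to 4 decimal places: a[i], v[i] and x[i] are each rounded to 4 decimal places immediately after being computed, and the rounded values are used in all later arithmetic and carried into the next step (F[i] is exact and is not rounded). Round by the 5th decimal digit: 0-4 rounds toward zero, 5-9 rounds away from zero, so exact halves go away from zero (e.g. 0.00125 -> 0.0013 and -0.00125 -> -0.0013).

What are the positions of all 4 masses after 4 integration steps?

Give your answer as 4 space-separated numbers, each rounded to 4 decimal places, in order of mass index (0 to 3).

Answer: 4.4411 6.7415 11.1996 16.6179

Derivation:
Step 0: x=[5.0000 6.0000 11.0000 17.0000] v=[0.0000 0.0000 0.0000 0.0000]
Step 1: x=[4.9400 6.0800 11.0200 16.9600] v=[-0.6000 0.8000 0.2000 -0.4000]
Step 2: x=[4.8228 6.2360 11.0600 16.8812] v=[-1.1720 1.5600 0.4000 -0.7880]
Step 3: x=[4.6539 6.4602 11.1199 16.7660] v=[-1.6894 2.2422 0.5994 -1.1522]
Step 4: x=[4.4411 6.7415 11.1996 16.6179] v=[-2.1281 2.8129 0.7967 -1.4814]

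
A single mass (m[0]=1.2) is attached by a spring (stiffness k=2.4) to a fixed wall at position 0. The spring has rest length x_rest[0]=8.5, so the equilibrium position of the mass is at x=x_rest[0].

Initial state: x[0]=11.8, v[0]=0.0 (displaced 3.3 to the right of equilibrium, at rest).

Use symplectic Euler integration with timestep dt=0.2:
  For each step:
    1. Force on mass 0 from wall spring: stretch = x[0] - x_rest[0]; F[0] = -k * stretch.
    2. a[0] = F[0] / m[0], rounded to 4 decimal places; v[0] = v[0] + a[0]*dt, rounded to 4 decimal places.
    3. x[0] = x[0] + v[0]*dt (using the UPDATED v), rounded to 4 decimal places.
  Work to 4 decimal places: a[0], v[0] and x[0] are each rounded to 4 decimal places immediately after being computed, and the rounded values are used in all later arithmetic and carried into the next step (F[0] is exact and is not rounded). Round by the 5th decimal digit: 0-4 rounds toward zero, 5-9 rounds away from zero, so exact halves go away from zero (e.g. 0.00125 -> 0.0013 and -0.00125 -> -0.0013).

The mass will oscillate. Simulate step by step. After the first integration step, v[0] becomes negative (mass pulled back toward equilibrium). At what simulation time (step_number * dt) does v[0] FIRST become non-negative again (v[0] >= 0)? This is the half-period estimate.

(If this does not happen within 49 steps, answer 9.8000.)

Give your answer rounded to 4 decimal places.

Step 0: x=[11.8000] v=[0.0000]
Step 1: x=[11.5360] v=[-1.3200]
Step 2: x=[11.0291] v=[-2.5344]
Step 3: x=[10.3199] v=[-3.5460]
Step 4: x=[9.4651] v=[-4.2740]
Step 5: x=[8.5331] v=[-4.6600]
Step 6: x=[7.5985] v=[-4.6732]
Step 7: x=[6.7360] v=[-4.3126]
Step 8: x=[6.0146] v=[-3.6070]
Step 9: x=[5.4920] v=[-2.6128]
Step 10: x=[5.2101] v=[-1.4096]
Step 11: x=[5.1914] v=[-0.0936]
Step 12: x=[5.4374] v=[1.2298]
First v>=0 after going negative at step 12, time=2.4000

Answer: 2.4000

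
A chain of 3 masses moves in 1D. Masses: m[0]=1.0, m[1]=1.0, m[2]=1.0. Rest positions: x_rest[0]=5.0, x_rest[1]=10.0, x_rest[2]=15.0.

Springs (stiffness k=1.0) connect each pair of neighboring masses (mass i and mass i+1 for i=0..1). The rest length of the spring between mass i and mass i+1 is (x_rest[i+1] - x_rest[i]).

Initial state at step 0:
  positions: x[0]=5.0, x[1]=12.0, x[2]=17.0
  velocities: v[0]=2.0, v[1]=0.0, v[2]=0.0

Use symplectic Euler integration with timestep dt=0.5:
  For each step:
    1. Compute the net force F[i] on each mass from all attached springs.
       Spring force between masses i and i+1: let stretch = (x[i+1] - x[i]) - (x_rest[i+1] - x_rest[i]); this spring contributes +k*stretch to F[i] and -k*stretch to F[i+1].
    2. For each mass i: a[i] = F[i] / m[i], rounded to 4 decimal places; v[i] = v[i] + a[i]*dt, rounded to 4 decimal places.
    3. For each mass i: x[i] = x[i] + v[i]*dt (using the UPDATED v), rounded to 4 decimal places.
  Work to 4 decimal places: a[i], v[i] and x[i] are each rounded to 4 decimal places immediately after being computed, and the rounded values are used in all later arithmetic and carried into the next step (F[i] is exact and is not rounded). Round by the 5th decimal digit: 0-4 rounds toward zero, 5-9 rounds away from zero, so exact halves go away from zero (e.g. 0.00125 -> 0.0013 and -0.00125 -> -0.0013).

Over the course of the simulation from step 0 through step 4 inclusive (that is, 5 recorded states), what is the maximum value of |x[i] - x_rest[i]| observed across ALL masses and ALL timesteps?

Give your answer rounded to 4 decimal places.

Answer: 4.4063

Derivation:
Step 0: x=[5.0000 12.0000 17.0000] v=[2.0000 0.0000 0.0000]
Step 1: x=[6.5000 11.5000 17.0000] v=[3.0000 -1.0000 0.0000]
Step 2: x=[8.0000 11.1250 16.8750] v=[3.0000 -0.7500 -0.2500]
Step 3: x=[9.0313 11.4063 16.5625] v=[2.0625 0.5625 -0.6250]
Step 4: x=[9.4063 12.3829 16.2110] v=[0.7500 1.9531 -0.7031]
Max displacement = 4.4063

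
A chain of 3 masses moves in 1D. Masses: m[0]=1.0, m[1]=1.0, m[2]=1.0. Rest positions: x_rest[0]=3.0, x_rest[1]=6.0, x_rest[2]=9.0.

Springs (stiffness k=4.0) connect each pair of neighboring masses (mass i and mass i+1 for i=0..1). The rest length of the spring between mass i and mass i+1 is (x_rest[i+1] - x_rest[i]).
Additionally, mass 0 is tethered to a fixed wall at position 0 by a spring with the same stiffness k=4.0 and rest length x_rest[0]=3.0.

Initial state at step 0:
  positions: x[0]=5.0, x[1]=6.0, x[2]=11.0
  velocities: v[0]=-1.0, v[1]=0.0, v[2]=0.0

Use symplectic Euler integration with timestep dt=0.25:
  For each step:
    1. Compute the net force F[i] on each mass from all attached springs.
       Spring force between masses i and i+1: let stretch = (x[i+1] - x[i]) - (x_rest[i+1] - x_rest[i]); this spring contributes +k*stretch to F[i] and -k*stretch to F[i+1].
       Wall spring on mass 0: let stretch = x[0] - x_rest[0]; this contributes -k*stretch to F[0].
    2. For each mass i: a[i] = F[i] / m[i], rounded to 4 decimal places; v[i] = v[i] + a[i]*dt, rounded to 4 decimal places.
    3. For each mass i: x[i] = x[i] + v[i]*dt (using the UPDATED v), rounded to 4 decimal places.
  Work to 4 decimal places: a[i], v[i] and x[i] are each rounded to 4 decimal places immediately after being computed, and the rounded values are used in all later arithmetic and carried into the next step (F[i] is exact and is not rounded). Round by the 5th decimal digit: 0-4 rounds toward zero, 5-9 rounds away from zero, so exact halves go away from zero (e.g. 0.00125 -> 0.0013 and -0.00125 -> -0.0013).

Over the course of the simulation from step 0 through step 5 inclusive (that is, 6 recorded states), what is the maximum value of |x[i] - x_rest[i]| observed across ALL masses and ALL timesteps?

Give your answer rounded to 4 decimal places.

Step 0: x=[5.0000 6.0000 11.0000] v=[-1.0000 0.0000 0.0000]
Step 1: x=[3.7500 7.0000 10.5000] v=[-5.0000 4.0000 -2.0000]
Step 2: x=[2.3750 8.0625 9.8750] v=[-5.5000 4.2500 -2.5000]
Step 3: x=[1.8281 8.1563 9.5469] v=[-2.1875 0.3750 -1.3125]
Step 4: x=[2.4063 7.0157 9.6211] v=[2.3126 -4.5626 0.2969]
Step 5: x=[3.5352 5.3741 9.7940] v=[4.5157 -6.5666 0.6915]
Max displacement = 2.1563

Answer: 2.1563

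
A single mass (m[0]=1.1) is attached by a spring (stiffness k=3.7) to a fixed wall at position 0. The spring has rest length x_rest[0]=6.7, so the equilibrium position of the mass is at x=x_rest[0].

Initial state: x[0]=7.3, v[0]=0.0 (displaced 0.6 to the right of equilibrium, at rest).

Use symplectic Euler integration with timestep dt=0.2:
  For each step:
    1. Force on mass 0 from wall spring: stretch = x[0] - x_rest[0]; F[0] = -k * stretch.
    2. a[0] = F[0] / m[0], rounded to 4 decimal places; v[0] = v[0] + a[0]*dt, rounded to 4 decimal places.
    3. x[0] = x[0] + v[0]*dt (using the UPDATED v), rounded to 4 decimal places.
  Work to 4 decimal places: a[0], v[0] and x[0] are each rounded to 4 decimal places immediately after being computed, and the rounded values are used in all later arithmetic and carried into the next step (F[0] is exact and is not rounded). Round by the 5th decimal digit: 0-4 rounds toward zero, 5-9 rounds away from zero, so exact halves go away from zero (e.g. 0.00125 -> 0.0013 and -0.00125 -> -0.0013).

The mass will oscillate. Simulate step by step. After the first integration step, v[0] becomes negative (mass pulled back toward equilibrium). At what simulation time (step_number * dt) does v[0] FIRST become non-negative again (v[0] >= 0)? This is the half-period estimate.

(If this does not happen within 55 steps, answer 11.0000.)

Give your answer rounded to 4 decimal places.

Answer: 1.8000

Derivation:
Step 0: x=[7.3000] v=[0.0000]
Step 1: x=[7.2193] v=[-0.4036]
Step 2: x=[7.0687] v=[-0.7529]
Step 3: x=[6.8685] v=[-1.0009]
Step 4: x=[6.6456] v=[-1.1143]
Step 5: x=[6.4301] v=[-1.0777]
Step 6: x=[6.2509] v=[-0.8961]
Step 7: x=[6.1321] v=[-0.5940]
Step 8: x=[6.0897] v=[-0.2120]
Step 9: x=[6.1294] v=[0.1986]
First v>=0 after going negative at step 9, time=1.8000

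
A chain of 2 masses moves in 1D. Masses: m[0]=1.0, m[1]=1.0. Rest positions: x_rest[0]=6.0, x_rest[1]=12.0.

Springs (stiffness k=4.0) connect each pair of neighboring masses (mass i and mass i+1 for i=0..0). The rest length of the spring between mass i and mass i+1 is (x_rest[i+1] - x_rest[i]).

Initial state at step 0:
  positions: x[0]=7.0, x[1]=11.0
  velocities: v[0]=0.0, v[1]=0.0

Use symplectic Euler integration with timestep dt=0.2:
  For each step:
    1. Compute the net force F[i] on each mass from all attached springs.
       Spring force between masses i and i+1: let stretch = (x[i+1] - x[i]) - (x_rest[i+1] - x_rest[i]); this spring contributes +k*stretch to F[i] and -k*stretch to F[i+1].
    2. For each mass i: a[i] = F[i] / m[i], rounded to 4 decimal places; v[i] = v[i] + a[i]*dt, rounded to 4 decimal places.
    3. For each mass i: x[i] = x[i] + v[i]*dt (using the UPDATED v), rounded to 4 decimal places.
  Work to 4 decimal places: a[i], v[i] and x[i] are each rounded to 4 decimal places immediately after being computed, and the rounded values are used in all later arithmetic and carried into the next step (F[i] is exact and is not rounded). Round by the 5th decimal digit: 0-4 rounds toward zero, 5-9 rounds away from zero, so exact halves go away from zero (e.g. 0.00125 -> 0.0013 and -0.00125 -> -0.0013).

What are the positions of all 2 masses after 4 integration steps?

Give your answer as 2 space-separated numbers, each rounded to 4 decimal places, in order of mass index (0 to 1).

Step 0: x=[7.0000 11.0000] v=[0.0000 0.0000]
Step 1: x=[6.6800 11.3200] v=[-1.6000 1.6000]
Step 2: x=[6.1424 11.8576] v=[-2.6880 2.6880]
Step 3: x=[5.5592 12.4408] v=[-2.9158 2.9158]
Step 4: x=[5.1171 12.8829] v=[-2.2105 2.2105]

Answer: 5.1171 12.8829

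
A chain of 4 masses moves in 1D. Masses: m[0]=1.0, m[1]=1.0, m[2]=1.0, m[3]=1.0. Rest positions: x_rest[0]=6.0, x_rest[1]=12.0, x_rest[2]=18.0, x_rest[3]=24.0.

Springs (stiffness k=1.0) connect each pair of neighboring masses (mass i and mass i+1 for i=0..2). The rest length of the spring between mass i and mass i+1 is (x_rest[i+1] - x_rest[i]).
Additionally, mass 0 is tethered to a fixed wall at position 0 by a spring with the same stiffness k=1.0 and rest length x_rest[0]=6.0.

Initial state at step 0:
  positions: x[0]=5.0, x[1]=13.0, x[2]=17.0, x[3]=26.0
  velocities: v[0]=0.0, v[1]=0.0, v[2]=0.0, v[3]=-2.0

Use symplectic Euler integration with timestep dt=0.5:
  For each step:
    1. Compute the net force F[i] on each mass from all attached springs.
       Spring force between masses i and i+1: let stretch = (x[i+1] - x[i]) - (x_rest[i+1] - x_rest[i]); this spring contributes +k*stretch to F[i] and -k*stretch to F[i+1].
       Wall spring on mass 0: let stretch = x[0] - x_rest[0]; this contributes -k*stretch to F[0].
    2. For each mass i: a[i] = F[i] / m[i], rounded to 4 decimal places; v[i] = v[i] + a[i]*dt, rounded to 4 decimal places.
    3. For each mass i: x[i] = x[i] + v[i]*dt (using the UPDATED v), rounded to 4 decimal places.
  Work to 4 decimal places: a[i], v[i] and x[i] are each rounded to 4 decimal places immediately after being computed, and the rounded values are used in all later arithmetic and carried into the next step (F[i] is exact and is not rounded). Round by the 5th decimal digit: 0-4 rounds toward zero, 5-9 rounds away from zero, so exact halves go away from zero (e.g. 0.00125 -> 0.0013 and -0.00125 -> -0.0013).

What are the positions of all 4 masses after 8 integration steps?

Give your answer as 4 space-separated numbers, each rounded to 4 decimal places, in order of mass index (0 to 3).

Step 0: x=[5.0000 13.0000 17.0000 26.0000] v=[0.0000 0.0000 0.0000 -2.0000]
Step 1: x=[5.7500 12.0000 18.2500 24.2500] v=[1.5000 -2.0000 2.5000 -3.5000]
Step 2: x=[6.6250 11.0000 19.4375 22.5000] v=[1.7500 -2.0000 2.3750 -3.5000]
Step 3: x=[6.9375 11.0157 19.2813 21.4844] v=[0.6250 0.0313 -0.3125 -2.0313]
Step 4: x=[6.5352 12.0782 17.6094 21.4180] v=[-0.8047 2.1250 -3.3438 -0.1329]
Step 5: x=[5.8848 13.1378 15.5069 21.8994] v=[-1.3008 2.1191 -4.2051 0.9628]
Step 6: x=[5.5765 12.9764 14.4102 22.2827] v=[-0.6167 -0.3229 -2.1934 0.7666]
Step 7: x=[5.7240 11.3234 14.9232 22.1979] v=[0.2950 -3.3060 1.0260 -0.1697]
Step 8: x=[5.8404 9.1705 16.3550 21.7944] v=[0.2327 -4.3058 2.8635 -0.8071]

Answer: 5.8404 9.1705 16.3550 21.7944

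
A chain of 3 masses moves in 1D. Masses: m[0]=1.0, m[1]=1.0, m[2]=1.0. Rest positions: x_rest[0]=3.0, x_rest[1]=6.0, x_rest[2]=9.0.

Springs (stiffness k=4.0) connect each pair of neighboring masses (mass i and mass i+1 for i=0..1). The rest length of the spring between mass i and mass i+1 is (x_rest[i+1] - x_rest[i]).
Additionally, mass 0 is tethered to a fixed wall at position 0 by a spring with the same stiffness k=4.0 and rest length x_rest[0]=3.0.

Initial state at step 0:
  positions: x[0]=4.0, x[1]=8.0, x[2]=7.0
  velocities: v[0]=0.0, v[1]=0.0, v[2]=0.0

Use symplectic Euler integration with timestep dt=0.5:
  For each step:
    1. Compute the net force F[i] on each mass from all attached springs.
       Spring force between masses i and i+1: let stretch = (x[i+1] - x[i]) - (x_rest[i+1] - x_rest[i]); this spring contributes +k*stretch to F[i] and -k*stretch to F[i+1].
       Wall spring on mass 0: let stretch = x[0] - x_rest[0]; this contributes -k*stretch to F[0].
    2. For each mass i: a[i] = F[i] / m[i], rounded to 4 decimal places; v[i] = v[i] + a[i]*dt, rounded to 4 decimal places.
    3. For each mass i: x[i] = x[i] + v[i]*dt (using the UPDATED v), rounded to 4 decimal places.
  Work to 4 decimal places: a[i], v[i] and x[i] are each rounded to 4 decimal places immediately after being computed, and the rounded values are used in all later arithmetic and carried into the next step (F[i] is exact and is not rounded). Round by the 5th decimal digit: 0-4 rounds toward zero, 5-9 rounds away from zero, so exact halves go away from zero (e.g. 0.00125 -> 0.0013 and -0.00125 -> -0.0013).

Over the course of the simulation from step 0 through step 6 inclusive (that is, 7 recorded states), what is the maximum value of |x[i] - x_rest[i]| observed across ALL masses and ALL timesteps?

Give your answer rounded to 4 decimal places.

Step 0: x=[4.0000 8.0000 7.0000] v=[0.0000 0.0000 0.0000]
Step 1: x=[4.0000 3.0000 11.0000] v=[0.0000 -10.0000 8.0000]
Step 2: x=[-1.0000 7.0000 10.0000] v=[-10.0000 8.0000 -2.0000]
Step 3: x=[3.0000 6.0000 9.0000] v=[8.0000 -2.0000 -2.0000]
Step 4: x=[7.0000 5.0000 8.0000] v=[8.0000 -2.0000 -2.0000]
Step 5: x=[2.0000 9.0000 7.0000] v=[-10.0000 8.0000 -2.0000]
Step 6: x=[2.0000 4.0000 11.0000] v=[0.0000 -10.0000 8.0000]
Max displacement = 4.0000

Answer: 4.0000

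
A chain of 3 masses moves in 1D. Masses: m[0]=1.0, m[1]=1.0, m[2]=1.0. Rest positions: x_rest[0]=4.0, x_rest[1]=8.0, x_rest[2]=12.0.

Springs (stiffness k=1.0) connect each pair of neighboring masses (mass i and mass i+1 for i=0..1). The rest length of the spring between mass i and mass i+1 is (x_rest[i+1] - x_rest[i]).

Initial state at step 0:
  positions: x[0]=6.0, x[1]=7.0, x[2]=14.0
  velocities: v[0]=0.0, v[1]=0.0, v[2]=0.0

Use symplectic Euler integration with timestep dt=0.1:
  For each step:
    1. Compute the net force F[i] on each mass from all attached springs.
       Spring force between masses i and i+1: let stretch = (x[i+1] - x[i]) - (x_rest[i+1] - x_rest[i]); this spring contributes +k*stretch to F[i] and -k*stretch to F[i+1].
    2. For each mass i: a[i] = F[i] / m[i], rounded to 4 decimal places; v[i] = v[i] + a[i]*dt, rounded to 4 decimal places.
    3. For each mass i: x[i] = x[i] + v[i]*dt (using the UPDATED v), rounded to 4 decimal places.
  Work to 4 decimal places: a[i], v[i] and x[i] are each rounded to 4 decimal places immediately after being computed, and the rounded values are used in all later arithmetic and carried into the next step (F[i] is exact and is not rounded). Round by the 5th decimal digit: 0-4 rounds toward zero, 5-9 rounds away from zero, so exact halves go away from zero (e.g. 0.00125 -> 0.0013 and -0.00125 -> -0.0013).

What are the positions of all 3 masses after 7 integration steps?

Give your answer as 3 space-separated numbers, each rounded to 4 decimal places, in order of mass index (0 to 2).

Step 0: x=[6.0000 7.0000 14.0000] v=[0.0000 0.0000 0.0000]
Step 1: x=[5.9700 7.0600 13.9700] v=[-0.3000 0.6000 -0.3000]
Step 2: x=[5.9109 7.1782 13.9109] v=[-0.5910 1.1820 -0.5910]
Step 3: x=[5.8245 7.3511 13.8245] v=[-0.8643 1.7285 -0.8643]
Step 4: x=[5.7133 7.5734 13.7133] v=[-1.1116 2.2232 -1.1116]
Step 5: x=[5.5807 7.8385 13.5807] v=[-1.3256 2.6512 -1.3256]
Step 6: x=[5.4307 8.1385 13.4307] v=[-1.4998 2.9996 -1.4998]
Step 7: x=[5.2678 8.4643 13.2678] v=[-1.6290 3.2580 -1.6290]

Answer: 5.2678 8.4643 13.2678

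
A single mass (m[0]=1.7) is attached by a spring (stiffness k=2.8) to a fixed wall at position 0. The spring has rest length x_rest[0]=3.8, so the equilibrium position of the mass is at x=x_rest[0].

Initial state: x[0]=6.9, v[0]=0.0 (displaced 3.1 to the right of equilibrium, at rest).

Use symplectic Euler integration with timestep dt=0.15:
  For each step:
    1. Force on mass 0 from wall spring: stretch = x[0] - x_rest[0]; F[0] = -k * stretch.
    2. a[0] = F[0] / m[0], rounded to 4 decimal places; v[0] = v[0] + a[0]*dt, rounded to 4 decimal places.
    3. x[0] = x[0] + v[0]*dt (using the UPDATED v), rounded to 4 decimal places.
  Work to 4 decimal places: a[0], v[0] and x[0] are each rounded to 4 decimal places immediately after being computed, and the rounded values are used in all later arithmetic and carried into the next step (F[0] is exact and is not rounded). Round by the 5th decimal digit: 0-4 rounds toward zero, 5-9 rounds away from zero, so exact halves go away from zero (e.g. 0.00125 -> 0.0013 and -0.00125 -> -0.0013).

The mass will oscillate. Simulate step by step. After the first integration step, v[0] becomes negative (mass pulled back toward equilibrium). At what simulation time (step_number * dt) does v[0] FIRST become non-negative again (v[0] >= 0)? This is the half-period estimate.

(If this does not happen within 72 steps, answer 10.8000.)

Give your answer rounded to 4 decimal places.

Answer: 2.5500

Derivation:
Step 0: x=[6.9000] v=[0.0000]
Step 1: x=[6.7851] v=[-0.7659]
Step 2: x=[6.5596] v=[-1.5034]
Step 3: x=[6.2318] v=[-2.1852]
Step 4: x=[5.8139] v=[-2.7860]
Step 5: x=[5.3214] v=[-3.2836]
Step 6: x=[4.7725] v=[-3.6595]
Step 7: x=[4.1875] v=[-3.8998]
Step 8: x=[3.5882] v=[-3.9955]
Step 9: x=[2.9967] v=[-3.9432]
Step 10: x=[2.4350] v=[-3.7447]
Step 11: x=[1.9239] v=[-3.4075]
Step 12: x=[1.4823] v=[-2.9440]
Step 13: x=[1.1266] v=[-2.3714]
Step 14: x=[0.8700] v=[-1.7109]
Step 15: x=[0.7220] v=[-0.9870]
Step 16: x=[0.6880] v=[-0.2266]
Step 17: x=[0.7693] v=[0.5422]
First v>=0 after going negative at step 17, time=2.5500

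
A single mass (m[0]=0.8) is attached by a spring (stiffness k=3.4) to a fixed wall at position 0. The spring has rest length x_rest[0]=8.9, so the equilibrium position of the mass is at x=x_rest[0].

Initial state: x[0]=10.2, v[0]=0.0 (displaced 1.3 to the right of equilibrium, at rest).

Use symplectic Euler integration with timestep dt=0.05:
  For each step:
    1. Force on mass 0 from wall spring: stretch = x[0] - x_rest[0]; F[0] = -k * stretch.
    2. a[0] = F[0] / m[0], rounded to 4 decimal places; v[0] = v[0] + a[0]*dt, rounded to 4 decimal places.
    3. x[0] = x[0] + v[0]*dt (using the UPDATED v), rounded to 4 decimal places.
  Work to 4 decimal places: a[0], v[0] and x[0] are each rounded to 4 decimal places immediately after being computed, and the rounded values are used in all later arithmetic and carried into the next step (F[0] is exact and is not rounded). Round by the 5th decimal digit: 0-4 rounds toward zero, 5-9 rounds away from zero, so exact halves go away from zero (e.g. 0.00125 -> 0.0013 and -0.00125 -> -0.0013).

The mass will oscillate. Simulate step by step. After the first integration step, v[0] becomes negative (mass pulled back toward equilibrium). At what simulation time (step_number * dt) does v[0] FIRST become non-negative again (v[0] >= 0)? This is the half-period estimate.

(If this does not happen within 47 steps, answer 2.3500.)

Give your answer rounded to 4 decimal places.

Step 0: x=[10.2000] v=[0.0000]
Step 1: x=[10.1862] v=[-0.2763]
Step 2: x=[10.1587] v=[-0.5496]
Step 3: x=[10.1178] v=[-0.8171]
Step 4: x=[10.0640] v=[-1.0759]
Step 5: x=[9.9978] v=[-1.3233]
Step 6: x=[9.9200] v=[-1.5566]
Step 7: x=[9.8313] v=[-1.7734]
Step 8: x=[9.7327] v=[-1.9713]
Step 9: x=[9.6253] v=[-2.1483]
Step 10: x=[9.5102] v=[-2.3024]
Step 11: x=[9.3886] v=[-2.4321]
Step 12: x=[9.2618] v=[-2.5359]
Step 13: x=[9.1312] v=[-2.6128]
Step 14: x=[8.9981] v=[-2.6619]
Step 15: x=[8.8640] v=[-2.6827]
Step 16: x=[8.7302] v=[-2.6751]
Step 17: x=[8.5983] v=[-2.6390]
Step 18: x=[8.4696] v=[-2.5749]
Step 19: x=[8.3454] v=[-2.4834]
Step 20: x=[8.2271] v=[-2.3655]
Step 21: x=[8.1160] v=[-2.2225]
Step 22: x=[8.0132] v=[-2.0559]
Step 23: x=[7.9198] v=[-1.8675]
Step 24: x=[7.8368] v=[-1.6592]
Step 25: x=[7.7651] v=[-1.4333]
Step 26: x=[7.7055] v=[-1.1921]
Step 27: x=[7.6586] v=[-0.9383]
Step 28: x=[7.6249] v=[-0.6745]
Step 29: x=[7.6047] v=[-0.4035]
Step 30: x=[7.5983] v=[-0.1283]
Step 31: x=[7.6057] v=[0.1483]
First v>=0 after going negative at step 31, time=1.5500

Answer: 1.5500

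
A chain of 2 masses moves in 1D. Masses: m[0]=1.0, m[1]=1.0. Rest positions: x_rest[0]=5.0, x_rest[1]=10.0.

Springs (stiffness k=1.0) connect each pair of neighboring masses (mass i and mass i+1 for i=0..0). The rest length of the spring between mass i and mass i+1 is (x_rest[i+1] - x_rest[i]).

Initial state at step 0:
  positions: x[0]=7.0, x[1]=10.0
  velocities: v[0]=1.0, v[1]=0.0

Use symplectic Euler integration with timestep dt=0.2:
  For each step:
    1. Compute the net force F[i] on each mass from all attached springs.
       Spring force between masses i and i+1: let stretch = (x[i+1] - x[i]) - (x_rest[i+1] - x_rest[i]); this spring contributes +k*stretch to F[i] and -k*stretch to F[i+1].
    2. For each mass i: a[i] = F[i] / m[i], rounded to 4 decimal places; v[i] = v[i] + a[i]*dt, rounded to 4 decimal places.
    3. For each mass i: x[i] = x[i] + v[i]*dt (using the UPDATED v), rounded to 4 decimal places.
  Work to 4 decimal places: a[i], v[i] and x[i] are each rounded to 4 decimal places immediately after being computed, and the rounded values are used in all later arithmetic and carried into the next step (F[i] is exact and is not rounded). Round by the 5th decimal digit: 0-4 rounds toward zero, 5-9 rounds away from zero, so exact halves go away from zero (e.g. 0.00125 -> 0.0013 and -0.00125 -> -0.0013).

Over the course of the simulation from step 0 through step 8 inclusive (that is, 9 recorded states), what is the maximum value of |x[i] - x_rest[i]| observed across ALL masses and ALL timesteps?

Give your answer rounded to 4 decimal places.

Step 0: x=[7.0000 10.0000] v=[1.0000 0.0000]
Step 1: x=[7.1200 10.0800] v=[0.6000 0.4000]
Step 2: x=[7.1584 10.2416] v=[0.1920 0.8080]
Step 3: x=[7.1201 10.4799] v=[-0.1914 1.1914]
Step 4: x=[7.0162 10.7838] v=[-0.5194 1.5194]
Step 5: x=[6.8630 11.1370] v=[-0.7659 1.7659]
Step 6: x=[6.6808 11.5192] v=[-0.9111 1.9111]
Step 7: x=[6.4921 11.9079] v=[-0.9434 1.9434]
Step 8: x=[6.3201 12.2799] v=[-0.8602 1.8602]
Max displacement = 2.2799

Answer: 2.2799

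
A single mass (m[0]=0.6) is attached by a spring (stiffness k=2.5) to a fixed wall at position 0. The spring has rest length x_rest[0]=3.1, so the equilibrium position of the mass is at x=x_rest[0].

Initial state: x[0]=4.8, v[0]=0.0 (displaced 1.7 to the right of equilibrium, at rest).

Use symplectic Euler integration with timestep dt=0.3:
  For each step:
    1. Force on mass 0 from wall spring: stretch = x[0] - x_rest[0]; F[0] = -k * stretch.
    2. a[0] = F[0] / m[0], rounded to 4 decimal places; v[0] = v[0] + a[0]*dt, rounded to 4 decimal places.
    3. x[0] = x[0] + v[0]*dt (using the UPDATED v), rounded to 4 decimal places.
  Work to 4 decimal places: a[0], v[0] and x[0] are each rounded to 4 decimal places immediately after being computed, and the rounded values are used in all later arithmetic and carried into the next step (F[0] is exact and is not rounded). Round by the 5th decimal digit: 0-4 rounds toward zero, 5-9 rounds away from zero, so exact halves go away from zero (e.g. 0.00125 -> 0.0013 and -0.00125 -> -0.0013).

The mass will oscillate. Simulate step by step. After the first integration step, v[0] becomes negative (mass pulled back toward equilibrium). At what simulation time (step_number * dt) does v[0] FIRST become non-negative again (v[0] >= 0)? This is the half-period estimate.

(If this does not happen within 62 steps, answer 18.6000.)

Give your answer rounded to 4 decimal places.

Step 0: x=[4.8000] v=[0.0000]
Step 1: x=[4.1625] v=[-2.1250]
Step 2: x=[3.1266] v=[-3.4531]
Step 3: x=[2.0807] v=[-3.4863]
Step 4: x=[1.4170] v=[-2.2122]
Step 5: x=[1.3845] v=[-0.1085]
Step 6: x=[1.9953] v=[2.0359]
First v>=0 after going negative at step 6, time=1.8000

Answer: 1.8000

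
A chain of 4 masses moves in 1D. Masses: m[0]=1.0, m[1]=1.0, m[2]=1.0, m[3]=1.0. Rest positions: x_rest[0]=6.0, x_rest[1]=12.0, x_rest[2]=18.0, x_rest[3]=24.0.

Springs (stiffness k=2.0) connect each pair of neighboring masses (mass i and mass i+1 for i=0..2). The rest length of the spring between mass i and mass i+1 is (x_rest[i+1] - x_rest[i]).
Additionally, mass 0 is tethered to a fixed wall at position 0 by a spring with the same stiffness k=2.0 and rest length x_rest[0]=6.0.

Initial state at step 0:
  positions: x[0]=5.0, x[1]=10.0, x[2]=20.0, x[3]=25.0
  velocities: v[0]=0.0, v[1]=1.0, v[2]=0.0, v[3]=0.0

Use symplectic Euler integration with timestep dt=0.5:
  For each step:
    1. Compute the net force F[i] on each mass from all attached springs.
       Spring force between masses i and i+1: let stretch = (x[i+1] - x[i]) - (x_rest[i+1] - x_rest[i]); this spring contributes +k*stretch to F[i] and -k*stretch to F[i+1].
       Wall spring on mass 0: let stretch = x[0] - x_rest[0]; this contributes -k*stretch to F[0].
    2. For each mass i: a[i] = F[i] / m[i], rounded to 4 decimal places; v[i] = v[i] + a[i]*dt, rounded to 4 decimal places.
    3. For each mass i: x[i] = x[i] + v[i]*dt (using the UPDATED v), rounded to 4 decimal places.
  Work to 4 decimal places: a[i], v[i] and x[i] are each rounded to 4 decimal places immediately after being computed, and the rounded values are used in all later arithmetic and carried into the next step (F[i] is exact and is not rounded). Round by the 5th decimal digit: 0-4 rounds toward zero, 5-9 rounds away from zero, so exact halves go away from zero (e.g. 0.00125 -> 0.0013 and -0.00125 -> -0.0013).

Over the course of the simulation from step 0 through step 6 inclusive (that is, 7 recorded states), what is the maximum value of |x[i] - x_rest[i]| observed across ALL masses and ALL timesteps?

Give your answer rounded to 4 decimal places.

Answer: 2.6250

Derivation:
Step 0: x=[5.0000 10.0000 20.0000 25.0000] v=[0.0000 1.0000 0.0000 0.0000]
Step 1: x=[5.0000 13.0000 17.5000 25.5000] v=[0.0000 6.0000 -5.0000 1.0000]
Step 2: x=[6.5000 14.2500 16.7500 25.0000] v=[3.0000 2.5000 -1.5000 -1.0000]
Step 3: x=[8.6250 12.8750 18.8750 23.3750] v=[4.2500 -2.7500 4.2500 -3.2500]
Step 4: x=[8.5625 12.3750 20.2500 22.5000] v=[-0.1250 -1.0000 2.7500 -1.7500]
Step 5: x=[6.1250 13.9063 18.8125 23.5000] v=[-4.8750 3.0625 -2.8750 2.0000]
Step 6: x=[4.5157 14.0000 17.2657 25.1563] v=[-3.2187 0.1874 -3.0937 3.3125]
Max displacement = 2.6250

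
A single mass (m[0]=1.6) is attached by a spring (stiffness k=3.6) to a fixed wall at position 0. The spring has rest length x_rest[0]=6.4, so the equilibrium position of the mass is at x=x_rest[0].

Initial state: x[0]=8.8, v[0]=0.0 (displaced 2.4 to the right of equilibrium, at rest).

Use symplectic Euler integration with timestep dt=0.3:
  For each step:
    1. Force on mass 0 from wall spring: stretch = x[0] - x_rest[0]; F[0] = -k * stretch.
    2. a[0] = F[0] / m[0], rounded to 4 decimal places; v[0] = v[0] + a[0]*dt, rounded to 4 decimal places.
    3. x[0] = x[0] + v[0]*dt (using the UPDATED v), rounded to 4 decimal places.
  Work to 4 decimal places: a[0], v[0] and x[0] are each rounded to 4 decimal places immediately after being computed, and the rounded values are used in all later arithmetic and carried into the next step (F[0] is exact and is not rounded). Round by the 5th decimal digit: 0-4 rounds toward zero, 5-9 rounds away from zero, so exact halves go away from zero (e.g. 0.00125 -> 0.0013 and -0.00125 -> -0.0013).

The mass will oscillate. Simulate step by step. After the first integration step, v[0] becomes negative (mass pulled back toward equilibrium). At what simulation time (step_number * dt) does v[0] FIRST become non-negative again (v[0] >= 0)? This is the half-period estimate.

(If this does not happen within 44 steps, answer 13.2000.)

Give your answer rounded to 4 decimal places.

Step 0: x=[8.8000] v=[0.0000]
Step 1: x=[8.3140] v=[-1.6200]
Step 2: x=[7.4404] v=[-2.9120]
Step 3: x=[6.3561] v=[-3.6143]
Step 4: x=[5.2807] v=[-3.5847]
Step 5: x=[4.4319] v=[-2.8292]
Step 6: x=[3.9817] v=[-1.5007]
Step 7: x=[4.0212] v=[0.1317]
First v>=0 after going negative at step 7, time=2.1000

Answer: 2.1000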